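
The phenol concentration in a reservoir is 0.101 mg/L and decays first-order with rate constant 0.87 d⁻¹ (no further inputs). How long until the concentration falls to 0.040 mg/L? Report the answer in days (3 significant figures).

t = ln(C₀/C)/k = ln(0.101/0.040)/0.87 = 0.9262/0.87 = 1.065 d.

1.06 d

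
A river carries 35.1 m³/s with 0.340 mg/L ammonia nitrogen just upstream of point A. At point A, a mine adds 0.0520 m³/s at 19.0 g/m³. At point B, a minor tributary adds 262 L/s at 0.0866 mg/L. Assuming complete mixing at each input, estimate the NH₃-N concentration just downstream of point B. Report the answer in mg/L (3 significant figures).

0.366 mg/L

After input A: C = (35.1·0.34 + 0.052·19) / 35.15 = 0.3676 mg/L.
262 L/s = 0.262 m³/s.
After input B: C = (35.15·0.3676 + 0.262·0.0866) / 35.41 = 0.3655 mg/L.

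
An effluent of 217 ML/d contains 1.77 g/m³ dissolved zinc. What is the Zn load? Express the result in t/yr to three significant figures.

140 t/yr

217 ML/d = 2.512 m³/s.
Mass flux = Q·C = 2.512 m³/s × 1.77 g/m³ = 4.445 g/s.
= 4.445 g/s × 31.56 = 140.3 t/yr.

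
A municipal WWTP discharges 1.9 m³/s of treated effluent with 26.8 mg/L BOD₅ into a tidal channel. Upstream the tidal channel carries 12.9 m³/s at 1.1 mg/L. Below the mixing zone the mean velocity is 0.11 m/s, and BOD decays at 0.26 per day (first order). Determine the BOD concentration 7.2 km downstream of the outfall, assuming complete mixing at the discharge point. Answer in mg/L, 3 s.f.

After complete mixing, C₀ = (1.9·26.8 + 12.9·1.1) / 14.8 = 4.399 mg/L.
Travel time t = 7200 m / 0.11 m/s = 6.545e+04 s = 0.7576 d.
C = 4.399·exp(−0.26·0.7576) = 4.399·0.8212 = 3.613 mg/L.

3.61 mg/L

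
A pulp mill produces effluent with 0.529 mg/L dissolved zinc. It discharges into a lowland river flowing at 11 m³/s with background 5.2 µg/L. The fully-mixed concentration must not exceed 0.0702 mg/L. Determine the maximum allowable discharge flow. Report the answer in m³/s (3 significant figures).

5.2 µg/L = 0.0052 mg/L.
Mass balance at complete mixing: C_std·(Q_w + Q_r) = Q_w·C_e + Q_r·C_b.
Rearranging, Q_w = Q_r·(C_std − C_b)/(C_e − C_std) = 11·(0.0702 − 0.0052) / (0.529 − 0.0702) = 1.558 m³/s.

1.56 m³/s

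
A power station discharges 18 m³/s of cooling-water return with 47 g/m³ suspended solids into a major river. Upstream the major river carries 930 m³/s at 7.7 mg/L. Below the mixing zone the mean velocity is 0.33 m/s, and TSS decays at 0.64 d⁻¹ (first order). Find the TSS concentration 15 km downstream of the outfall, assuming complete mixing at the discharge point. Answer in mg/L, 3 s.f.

After complete mixing, C₀ = (18·47 + 930·7.7) / 948 = 8.446 mg/L.
Travel time t = 1.5e+04 m / 0.33 m/s = 4.545e+04 s = 0.5261 d.
C = 8.446·exp(−0.64·0.5261) = 8.446·0.7141 = 6.032 mg/L.

6.03 mg/L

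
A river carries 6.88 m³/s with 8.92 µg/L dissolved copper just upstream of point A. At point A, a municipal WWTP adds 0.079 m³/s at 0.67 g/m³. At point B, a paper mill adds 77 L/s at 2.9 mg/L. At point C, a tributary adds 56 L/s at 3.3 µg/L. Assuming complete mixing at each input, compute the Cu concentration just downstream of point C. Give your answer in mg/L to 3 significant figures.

0.0476 mg/L

8.92 µg/L = 0.00892 mg/L.
After input A: C = (6.88·0.00892 + 0.079·0.67) / 6.959 = 0.01642 mg/L.
77 L/s = 0.077 m³/s.
After input B: C = (6.959·0.01642 + 0.077·2.9) / 7.036 = 0.04798 mg/L.
56 L/s = 0.056 m³/s.
3.3 µg/L = 0.0033 mg/L.
After input C: C = (7.036·0.04798 + 0.056·0.0033) / 7.092 = 0.04763 mg/L.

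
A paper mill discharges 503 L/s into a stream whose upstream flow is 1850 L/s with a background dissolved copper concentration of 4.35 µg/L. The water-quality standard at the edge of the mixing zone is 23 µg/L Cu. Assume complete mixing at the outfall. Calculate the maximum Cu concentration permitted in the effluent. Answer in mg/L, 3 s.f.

503 L/s = 0.503 m³/s.
1850 L/s = 1.85 m³/s.
4.35 µg/L = 0.00435 mg/L.
23 µg/L = 0.023 mg/L.
Mass balance: 0.023·2.353 = 0.503·Cₑ + 1.85·0.00435.
Cₑ = (0.05412 − 0.008047) / 0.503 = 0.09159 mg/L.

0.0916 mg/L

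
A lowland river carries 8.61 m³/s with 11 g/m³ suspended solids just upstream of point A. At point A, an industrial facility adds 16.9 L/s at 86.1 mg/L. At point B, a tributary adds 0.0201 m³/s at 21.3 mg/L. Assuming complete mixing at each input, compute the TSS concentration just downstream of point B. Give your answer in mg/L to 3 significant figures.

11.2 mg/L

16.9 L/s = 0.0169 m³/s.
After input A: C = (8.61·11 + 0.0169·86.1) / 8.627 = 11.15 mg/L.
After input B: C = (8.627·11.15 + 0.0201·21.3) / 8.647 = 11.17 mg/L.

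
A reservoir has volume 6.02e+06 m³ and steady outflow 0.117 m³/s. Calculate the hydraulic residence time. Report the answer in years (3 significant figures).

1.63 yr

Q = 0.117 m³/s × 3.156e+07 s/yr = 3.692e+06 m³/yr.
Hydraulic residence time τ = V/Q = 6.02e+06/3.692e+06 = 1.63 yr.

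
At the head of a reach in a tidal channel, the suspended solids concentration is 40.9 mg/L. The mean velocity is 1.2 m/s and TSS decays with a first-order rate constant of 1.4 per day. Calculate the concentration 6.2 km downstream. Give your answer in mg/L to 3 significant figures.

37.6 mg/L

Travel time t = 6.2 km / 1.2 m/s = 6200/1.2 = 5167 s = 0.0598 d.
First-order decay: C = 40.9·exp(−1.4·0.0598) = 40.9·0.9197 = 37.62 mg/L.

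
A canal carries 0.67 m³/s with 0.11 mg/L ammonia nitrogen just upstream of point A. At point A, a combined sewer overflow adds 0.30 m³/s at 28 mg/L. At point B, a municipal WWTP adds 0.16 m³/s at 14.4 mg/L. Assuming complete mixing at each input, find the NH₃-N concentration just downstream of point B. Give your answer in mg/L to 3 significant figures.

After input A: C = (0.67·0.11 + 0.3·28) / 0.97 = 8.736 mg/L.
After input B: C = (0.97·8.736 + 0.16·14.4) / 1.13 = 9.538 mg/L.

9.54 mg/L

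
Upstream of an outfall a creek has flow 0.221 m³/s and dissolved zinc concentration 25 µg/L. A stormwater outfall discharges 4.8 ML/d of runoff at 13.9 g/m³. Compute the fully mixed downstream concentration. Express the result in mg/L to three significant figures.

4.8 ML/d = 0.05556 m³/s.
25 µg/L = 0.025 mg/L.
Flow-weighted mixing gives C = (0.05556·13.9 + 0.221·0.025) / (0.05556 + 0.221) = 0.7777/0.2766 = 2.812 mg/L.

2.81 mg/L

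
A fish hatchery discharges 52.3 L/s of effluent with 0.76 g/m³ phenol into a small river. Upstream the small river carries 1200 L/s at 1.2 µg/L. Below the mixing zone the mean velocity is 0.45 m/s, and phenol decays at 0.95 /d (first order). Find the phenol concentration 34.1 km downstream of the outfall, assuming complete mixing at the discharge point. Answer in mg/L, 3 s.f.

0.0143 mg/L

52.3 L/s = 0.0523 m³/s.
1200 L/s = 1.2 m³/s.
1.2 µg/L = 0.0012 mg/L.
After complete mixing, C₀ = (0.0523·0.76 + 1.2·0.0012) / 1.252 = 0.03289 mg/L.
Travel time t = 3.41e+04 m / 0.45 m/s = 7.578e+04 s = 0.8771 d.
C = 0.03289·exp(−0.95·0.8771) = 0.03289·0.4347 = 0.0143 mg/L.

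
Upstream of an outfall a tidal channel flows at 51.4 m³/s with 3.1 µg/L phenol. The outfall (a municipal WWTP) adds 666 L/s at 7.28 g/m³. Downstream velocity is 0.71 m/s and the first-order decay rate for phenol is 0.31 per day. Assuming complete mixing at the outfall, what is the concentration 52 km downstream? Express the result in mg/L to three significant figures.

666 L/s = 0.666 m³/s.
3.1 µg/L = 0.0031 mg/L.
After complete mixing, C₀ = (0.666·7.28 + 51.4·0.0031) / 52.07 = 0.09618 mg/L.
Travel time t = 5.2e+04 m / 0.71 m/s = 7.324e+04 s = 0.8477 d.
C = 0.09618·exp(−0.31·0.8477) = 0.09618·0.7689 = 0.07396 mg/L.

0.0740 mg/L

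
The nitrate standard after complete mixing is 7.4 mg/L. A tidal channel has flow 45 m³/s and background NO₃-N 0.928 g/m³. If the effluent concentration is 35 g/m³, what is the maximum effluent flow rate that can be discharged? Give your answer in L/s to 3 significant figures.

Mass balance at complete mixing: C_std·(Q_w + Q_r) = Q_w·C_e + Q_r·C_b.
Rearranging, Q_w = Q_r·(C_std − C_b)/(C_e − C_std) = 45·(7.4 − 0.928) / (35 − 7.4) = 10.55 m³/s.
= 1.055e+04 L/s.

10600 L/s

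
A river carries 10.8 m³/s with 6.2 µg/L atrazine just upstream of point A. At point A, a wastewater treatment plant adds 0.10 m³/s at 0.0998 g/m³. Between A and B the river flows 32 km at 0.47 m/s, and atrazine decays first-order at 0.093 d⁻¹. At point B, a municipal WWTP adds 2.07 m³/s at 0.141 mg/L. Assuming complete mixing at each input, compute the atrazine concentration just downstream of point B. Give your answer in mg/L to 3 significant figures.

0.0280 mg/L

6.2 µg/L = 0.0062 mg/L.
After input A: C = (10.8·0.0062 + 0.1·0.0998) / 10.9 = 0.007059 mg/L.
Over the 32 km reach to input B (t = 6.809e+04 s = 0.788 d), decay gives C = 0.007059·exp(−0.093·0.788) = 0.00656 mg/L.
After input B: C = (10.9·0.00656 + 2.07·0.141) / 12.97 = 0.02802 mg/L.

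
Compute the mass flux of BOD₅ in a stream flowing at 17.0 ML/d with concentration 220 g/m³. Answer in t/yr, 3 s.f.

1370 t/yr

17.0 ML/d = 0.1968 m³/s.
Mass flux = Q·C = 0.1968 m³/s × 220 g/m³ = 43.29 g/s.
= 43.29 g/s × 31.56 = 1366 t/yr.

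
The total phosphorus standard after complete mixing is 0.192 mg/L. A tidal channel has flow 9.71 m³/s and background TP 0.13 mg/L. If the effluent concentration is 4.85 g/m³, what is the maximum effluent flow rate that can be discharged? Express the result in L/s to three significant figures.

129 L/s

Mass balance at complete mixing: C_std·(Q_w + Q_r) = Q_w·C_e + Q_r·C_b.
Rearranging, Q_w = Q_r·(C_std − C_b)/(C_e − C_std) = 9.71·(0.192 − 0.13) / (4.85 − 0.192) = 0.1292 m³/s.
= 129.2 L/s.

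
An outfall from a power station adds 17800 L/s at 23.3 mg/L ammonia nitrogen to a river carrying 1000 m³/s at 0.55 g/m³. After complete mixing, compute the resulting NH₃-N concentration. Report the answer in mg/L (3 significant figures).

0.948 mg/L

17800 L/s = 17.8 m³/s.
Flow-weighted mixing gives C = (17.8·23.3 + 1000·0.55) / (17.8 + 1000) = 964.7/1018 = 0.9479 mg/L.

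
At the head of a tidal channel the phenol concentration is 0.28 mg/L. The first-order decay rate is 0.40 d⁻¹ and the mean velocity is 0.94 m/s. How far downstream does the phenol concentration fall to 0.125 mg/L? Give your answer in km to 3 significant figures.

164 km

From C = C₀·e^(−kt), t = ln(C₀/C)/k = ln(0.28/0.125)/0.40 = 0.8065/0.40 = 2.016 d.
Distance = v·t = 0.94 m/s × 1.742e+05 s = 1.637e+05 m = 163.7 km.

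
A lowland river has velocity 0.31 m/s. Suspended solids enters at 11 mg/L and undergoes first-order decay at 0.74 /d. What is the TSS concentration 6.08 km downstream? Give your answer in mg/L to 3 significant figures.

9.30 mg/L

Travel time t = 6.08 km / 0.31 m/s = 6080/0.31 = 1.961e+04 s = 0.227 d.
First-order decay: C = 11·exp(−0.74·0.227) = 11·0.8454 = 9.299 mg/L.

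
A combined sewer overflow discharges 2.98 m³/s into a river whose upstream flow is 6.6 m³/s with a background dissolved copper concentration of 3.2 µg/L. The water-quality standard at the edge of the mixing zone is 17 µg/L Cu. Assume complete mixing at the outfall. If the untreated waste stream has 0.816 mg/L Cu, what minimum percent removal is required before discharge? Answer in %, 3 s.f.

3.2 µg/L = 0.0032 mg/L.
17 µg/L = 0.017 mg/L.
Mass balance: 0.017·9.58 = 2.98·Cₑ + 6.6·0.0032.
Cₑ = (0.1629 − 0.02112) / 2.98 = 0.04756 mg/L.
Required removal = 1 − 0.04756/0.816 = 94.17 %.

94.2 %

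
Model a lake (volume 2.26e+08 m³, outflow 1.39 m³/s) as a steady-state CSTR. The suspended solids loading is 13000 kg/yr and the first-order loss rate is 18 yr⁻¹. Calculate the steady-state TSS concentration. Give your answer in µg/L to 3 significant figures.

3.16 µg/L

Outflow Q = 1.39 m³/s × 3.156e+07 s/yr = 4.387e+07 m³/yr.
Steady-state CSTR mass balance: W = Q·C + k·V·C, so C = W/(Q + kV).
Q + kV = 4.387e+07 + 18·2.26e+08 = 4.112e+09 m³/yr.
C = 13000/4.112e+09 = 3.162e-06 kg/m³ = 0.003162 mg/L = 3.162 µg/L.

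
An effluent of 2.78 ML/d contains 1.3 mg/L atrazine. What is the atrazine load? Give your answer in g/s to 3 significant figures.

2.78 ML/d = 0.03218 m³/s.
Mass flux = Q·C = 0.03218 m³/s × 1.3 g/m³ = 0.04183 g/s.

0.0418 g/s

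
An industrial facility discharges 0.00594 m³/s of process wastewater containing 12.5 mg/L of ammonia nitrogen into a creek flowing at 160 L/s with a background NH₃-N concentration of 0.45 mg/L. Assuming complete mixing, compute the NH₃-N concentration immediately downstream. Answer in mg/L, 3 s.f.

160 L/s = 0.16 m³/s.
Conservation of mass across the mixing zone: C = (0.00594·12.5 + 0.16·0.45) / (0.00594 + 0.16) = 0.1462/0.1659 = 0.8813 mg/L.

0.881 mg/L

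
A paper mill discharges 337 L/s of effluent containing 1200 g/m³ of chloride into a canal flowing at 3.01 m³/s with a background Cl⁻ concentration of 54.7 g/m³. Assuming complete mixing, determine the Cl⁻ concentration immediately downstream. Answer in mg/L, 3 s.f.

170 mg/L

337 L/s = 0.337 m³/s.
Conservation of mass across the mixing zone: C = (0.337·1200 + 3.01·54.7) / (0.337 + 3.01) = 569/3.347 = 170 mg/L.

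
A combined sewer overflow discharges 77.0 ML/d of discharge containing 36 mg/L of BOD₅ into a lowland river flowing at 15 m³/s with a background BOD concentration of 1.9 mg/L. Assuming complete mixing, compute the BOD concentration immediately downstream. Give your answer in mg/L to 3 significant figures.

3.81 mg/L

77.0 ML/d = 0.8912 m³/s.
By mass balance at complete mixing, C = (0.8912·36 + 15·1.9) / (0.8912 + 15) = 60.58/15.89 = 3.812 mg/L.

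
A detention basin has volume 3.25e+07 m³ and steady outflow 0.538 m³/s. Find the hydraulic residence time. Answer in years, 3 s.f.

1.91 yr

Q = 0.538 m³/s × 3.156e+07 s/yr = 1.698e+07 m³/yr.
Hydraulic residence time τ = V/Q = 3.25e+07/1.698e+07 = 1.914 yr.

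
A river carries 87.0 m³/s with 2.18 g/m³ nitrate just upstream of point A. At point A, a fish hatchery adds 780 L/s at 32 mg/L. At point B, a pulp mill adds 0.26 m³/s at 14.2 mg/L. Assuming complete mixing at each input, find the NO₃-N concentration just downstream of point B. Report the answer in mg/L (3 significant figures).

780 L/s = 0.78 m³/s.
After input A: C = (87·2.18 + 0.78·32) / 87.78 = 2.445 mg/L.
After input B: C = (87.78·2.445 + 0.26·14.2) / 88.04 = 2.48 mg/L.

2.48 mg/L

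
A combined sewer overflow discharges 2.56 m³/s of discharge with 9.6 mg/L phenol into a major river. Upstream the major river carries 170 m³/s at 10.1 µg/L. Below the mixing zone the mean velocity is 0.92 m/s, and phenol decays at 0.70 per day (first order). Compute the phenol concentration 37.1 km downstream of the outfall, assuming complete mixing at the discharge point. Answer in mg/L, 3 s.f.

0.110 mg/L

10.1 µg/L = 0.0101 mg/L.
After complete mixing, C₀ = (2.56·9.6 + 170·0.0101) / 172.6 = 0.1524 mg/L.
Travel time t = 3.71e+04 m / 0.92 m/s = 4.033e+04 s = 0.4667 d.
C = 0.1524·exp(−0.70·0.4667) = 0.1524·0.7213 = 0.1099 mg/L.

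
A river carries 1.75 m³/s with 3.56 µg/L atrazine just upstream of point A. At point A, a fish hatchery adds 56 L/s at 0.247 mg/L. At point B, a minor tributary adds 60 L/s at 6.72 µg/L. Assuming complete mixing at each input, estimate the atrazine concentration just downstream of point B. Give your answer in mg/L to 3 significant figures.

3.56 µg/L = 0.00356 mg/L.
56 L/s = 0.056 m³/s.
After input A: C = (1.75·0.00356 + 0.056·0.247) / 1.806 = 0.01111 mg/L.
60 L/s = 0.06 m³/s.
6.72 µg/L = 0.00672 mg/L.
After input B: C = (1.806·0.01111 + 0.06·0.00672) / 1.866 = 0.01097 mg/L.

0.0110 mg/L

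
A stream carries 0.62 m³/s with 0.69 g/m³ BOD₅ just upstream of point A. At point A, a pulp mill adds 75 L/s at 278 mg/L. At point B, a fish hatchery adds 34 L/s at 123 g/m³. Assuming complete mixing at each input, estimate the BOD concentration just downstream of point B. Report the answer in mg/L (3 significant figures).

75 L/s = 0.075 m³/s.
After input A: C = (0.62·0.69 + 0.075·278) / 0.695 = 30.62 mg/L.
34 L/s = 0.034 m³/s.
After input B: C = (0.695·30.62 + 0.034·123) / 0.729 = 34.92 mg/L.

34.9 mg/L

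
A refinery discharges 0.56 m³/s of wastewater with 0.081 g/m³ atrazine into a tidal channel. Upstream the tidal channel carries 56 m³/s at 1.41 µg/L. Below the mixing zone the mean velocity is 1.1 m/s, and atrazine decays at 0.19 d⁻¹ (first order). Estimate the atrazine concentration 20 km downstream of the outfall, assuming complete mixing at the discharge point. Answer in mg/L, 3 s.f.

0.00211 mg/L

1.41 µg/L = 0.00141 mg/L.
After complete mixing, C₀ = (0.56·0.081 + 56·0.00141) / 56.56 = 0.002198 mg/L.
Travel time t = 2e+04 m / 1.1 m/s = 1.818e+04 s = 0.2104 d.
C = 0.002198·exp(−0.19·0.2104) = 0.002198·0.9608 = 0.002112 mg/L.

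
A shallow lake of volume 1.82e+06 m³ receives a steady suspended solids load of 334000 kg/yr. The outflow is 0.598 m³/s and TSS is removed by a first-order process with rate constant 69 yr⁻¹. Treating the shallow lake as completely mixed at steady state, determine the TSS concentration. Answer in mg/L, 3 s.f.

2.31 mg/L

Outflow Q = 0.598 m³/s × 3.156e+07 s/yr = 1.887e+07 m³/yr.
Steady-state CSTR mass balance: W = Q·C + k·V·C, so C = W/(Q + kV).
Q + kV = 1.887e+07 + 69·1.82e+06 = 1.445e+08 m³/yr.
C = 334000/1.445e+08 = 0.002312 kg/m³ = 2.312 mg/L.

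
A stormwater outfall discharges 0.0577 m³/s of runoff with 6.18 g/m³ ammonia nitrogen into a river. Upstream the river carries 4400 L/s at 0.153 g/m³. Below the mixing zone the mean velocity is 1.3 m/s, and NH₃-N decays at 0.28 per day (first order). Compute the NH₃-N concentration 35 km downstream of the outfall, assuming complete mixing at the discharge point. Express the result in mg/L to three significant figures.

4400 L/s = 4.4 m³/s.
After complete mixing, C₀ = (0.0577·6.18 + 4.4·0.153) / 4.458 = 0.231 mg/L.
Travel time t = 3.5e+04 m / 1.3 m/s = 2.692e+04 s = 0.3116 d.
C = 0.231·exp(−0.28·0.3116) = 0.231·0.9164 = 0.2117 mg/L.

0.212 mg/L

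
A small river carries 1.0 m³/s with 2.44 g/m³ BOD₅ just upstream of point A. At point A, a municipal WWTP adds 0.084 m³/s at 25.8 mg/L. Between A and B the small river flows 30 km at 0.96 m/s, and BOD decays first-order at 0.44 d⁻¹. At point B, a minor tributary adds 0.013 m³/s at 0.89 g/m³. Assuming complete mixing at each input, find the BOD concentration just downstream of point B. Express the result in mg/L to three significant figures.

After input A: C = (1·2.44 + 0.084·25.8) / 1.084 = 4.25 mg/L.
Over the 30 km reach to input B (t = 3.125e+04 s = 0.3617 d), decay gives C = 4.25·exp(−0.44·0.3617) = 3.625 mg/L.
After input B: C = (1.084·3.625 + 0.013·0.89) / 1.097 = 3.592 mg/L.

3.59 mg/L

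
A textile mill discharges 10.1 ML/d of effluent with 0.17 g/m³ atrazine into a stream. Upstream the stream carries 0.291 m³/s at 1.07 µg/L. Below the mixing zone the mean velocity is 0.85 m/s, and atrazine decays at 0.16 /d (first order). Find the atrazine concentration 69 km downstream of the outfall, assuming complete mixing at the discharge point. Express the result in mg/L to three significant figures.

10.1 ML/d = 0.1169 m³/s.
1.07 µg/L = 0.00107 mg/L.
After complete mixing, C₀ = (0.1169·0.17 + 0.291·0.00107) / 0.4079 = 0.04948 mg/L.
Travel time t = 6.9e+04 m / 0.85 m/s = 8.118e+04 s = 0.9395 d.
C = 0.04948·exp(−0.16·0.9395) = 0.04948·0.8604 = 0.04258 mg/L.

0.0426 mg/L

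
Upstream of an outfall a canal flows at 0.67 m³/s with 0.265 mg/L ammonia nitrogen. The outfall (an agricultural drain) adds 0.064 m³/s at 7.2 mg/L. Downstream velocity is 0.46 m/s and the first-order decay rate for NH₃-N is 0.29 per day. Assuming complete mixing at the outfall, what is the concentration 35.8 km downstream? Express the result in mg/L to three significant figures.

After complete mixing, C₀ = (0.064·7.2 + 0.67·0.265) / 0.734 = 0.8697 mg/L.
Travel time t = 3.58e+04 m / 0.46 m/s = 7.783e+04 s = 0.9008 d.
C = 0.8697·exp(−0.29·0.9008) = 0.8697·0.7701 = 0.6698 mg/L.

0.670 mg/L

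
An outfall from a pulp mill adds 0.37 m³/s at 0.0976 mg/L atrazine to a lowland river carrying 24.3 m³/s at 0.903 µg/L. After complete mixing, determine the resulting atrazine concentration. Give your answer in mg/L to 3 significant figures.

0.903 µg/L = 0.000903 mg/L.
Flow-weighted mixing gives C = (0.37·0.0976 + 24.3·0.000903) / (0.37 + 24.3) = 0.05805/24.67 = 0.002353 mg/L.

0.00235 mg/L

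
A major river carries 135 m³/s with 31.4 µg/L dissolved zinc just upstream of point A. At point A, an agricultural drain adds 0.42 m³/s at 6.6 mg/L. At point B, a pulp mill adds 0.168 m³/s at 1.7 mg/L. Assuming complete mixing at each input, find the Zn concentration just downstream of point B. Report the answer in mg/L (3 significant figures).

0.0538 mg/L

31.4 µg/L = 0.0314 mg/L.
After input A: C = (135·0.0314 + 0.42·6.6) / 135.4 = 0.05177 mg/L.
After input B: C = (135.4·0.05177 + 0.168·1.7) / 135.6 = 0.05381 mg/L.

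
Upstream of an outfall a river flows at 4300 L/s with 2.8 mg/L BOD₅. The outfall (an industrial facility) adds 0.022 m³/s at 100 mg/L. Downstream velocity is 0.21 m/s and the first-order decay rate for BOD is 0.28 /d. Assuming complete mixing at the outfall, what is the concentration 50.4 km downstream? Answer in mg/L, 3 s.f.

1.51 mg/L

4300 L/s = 4.3 m³/s.
After complete mixing, C₀ = (0.022·100 + 4.3·2.8) / 4.322 = 3.295 mg/L.
Travel time t = 5.04e+04 m / 0.21 m/s = 2.4e+05 s = 2.778 d.
C = 3.295·exp(−0.28·2.778) = 3.295·0.4594 = 1.514 mg/L.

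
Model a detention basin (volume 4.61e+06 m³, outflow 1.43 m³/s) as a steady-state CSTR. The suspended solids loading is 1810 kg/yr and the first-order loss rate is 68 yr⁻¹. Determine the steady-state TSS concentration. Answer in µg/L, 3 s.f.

5.05 µg/L

Outflow Q = 1.43 m³/s × 3.156e+07 s/yr = 4.513e+07 m³/yr.
Steady-state CSTR mass balance: W = Q·C + k·V·C, so C = W/(Q + kV).
Q + kV = 4.513e+07 + 68·4.61e+06 = 3.586e+08 m³/yr.
C = 1810/3.586e+08 = 5.047e-06 kg/m³ = 0.005047 mg/L = 5.047 µg/L.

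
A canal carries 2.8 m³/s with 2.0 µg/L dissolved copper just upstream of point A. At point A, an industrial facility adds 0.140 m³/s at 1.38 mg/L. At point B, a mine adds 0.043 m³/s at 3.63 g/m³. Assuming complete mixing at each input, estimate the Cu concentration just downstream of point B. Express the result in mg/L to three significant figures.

0.119 mg/L

2.0 µg/L = 0.002 mg/L.
After input A: C = (2.8·0.002 + 0.14·1.38) / 2.94 = 0.06762 mg/L.
After input B: C = (2.94·0.06762 + 0.043·3.63) / 2.983 = 0.119 mg/L.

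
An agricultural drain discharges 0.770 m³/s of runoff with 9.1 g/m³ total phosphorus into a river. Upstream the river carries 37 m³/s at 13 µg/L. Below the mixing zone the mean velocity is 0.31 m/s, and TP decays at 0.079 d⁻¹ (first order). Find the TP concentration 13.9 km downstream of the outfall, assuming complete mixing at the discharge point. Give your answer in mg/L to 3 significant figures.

13 µg/L = 0.013 mg/L.
After complete mixing, C₀ = (0.77·9.1 + 37·0.013) / 37.77 = 0.1983 mg/L.
Travel time t = 1.39e+04 m / 0.31 m/s = 4.484e+04 s = 0.519 d.
C = 0.1983·exp(−0.079·0.519) = 0.1983·0.9598 = 0.1903 mg/L.

0.190 mg/L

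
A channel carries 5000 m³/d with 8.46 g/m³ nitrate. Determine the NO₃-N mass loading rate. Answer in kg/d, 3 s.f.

42.3 kg/d

5000 m³/d = 0.05787 m³/s.
Mass flux = Q·C = 0.05787 m³/s × 8.46 g/m³ = 0.4896 g/s.
= 0.4896 g/s × 86.4 = 42.3 kg/d.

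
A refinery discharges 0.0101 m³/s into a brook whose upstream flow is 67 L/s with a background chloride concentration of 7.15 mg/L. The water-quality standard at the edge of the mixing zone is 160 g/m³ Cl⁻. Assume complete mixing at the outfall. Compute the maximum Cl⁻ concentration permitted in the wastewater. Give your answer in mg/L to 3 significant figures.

67 L/s = 0.067 m³/s.
Mass balance: 160·0.0771 = 0.0101·Cₑ + 0.067·7.15.
Cₑ = (12.34 − 0.4791) / 0.0101 = 1174 mg/L.

1170 mg/L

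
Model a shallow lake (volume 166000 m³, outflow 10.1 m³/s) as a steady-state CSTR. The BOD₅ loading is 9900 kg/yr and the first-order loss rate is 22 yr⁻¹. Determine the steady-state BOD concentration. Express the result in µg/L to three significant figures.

Outflow Q = 10.1 m³/s × 3.156e+07 s/yr = 3.187e+08 m³/yr.
Steady-state CSTR mass balance: W = Q·C + k·V·C, so C = W/(Q + kV).
Q + kV = 3.187e+08 + 22·166000 = 3.224e+08 m³/yr.
C = 9900/3.224e+08 = 3.071e-05 kg/m³ = 0.03071 mg/L = 30.71 µg/L.

30.7 µg/L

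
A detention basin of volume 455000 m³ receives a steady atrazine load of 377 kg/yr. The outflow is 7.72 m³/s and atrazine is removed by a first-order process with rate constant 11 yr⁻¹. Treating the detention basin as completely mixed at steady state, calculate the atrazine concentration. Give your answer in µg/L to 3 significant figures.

Outflow Q = 7.72 m³/s × 3.156e+07 s/yr = 2.436e+08 m³/yr.
Steady-state CSTR mass balance: W = Q·C + k·V·C, so C = W/(Q + kV).
Q + kV = 2.436e+08 + 11·455000 = 2.486e+08 m³/yr.
C = 377/2.486e+08 = 1.516e-06 kg/m³ = 0.001516 mg/L = 1.516 µg/L.

1.52 µg/L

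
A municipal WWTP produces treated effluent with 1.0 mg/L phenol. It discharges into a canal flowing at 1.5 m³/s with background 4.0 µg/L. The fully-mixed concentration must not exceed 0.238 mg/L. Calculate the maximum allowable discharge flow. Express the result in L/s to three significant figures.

461 L/s

4.0 µg/L = 0.004 mg/L.
Mass balance at complete mixing: C_std·(Q_w + Q_r) = Q_w·C_e + Q_r·C_b.
Rearranging, Q_w = Q_r·(C_std − C_b)/(C_e − C_std) = 1.5·(0.238 − 0.004) / (1 − 0.238) = 0.4606 m³/s.
= 460.6 L/s.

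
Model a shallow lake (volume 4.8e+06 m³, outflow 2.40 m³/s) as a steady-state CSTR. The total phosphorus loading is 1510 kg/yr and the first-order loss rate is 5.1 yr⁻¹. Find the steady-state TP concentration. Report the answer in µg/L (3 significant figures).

15.1 µg/L

Outflow Q = 2.40 m³/s × 3.156e+07 s/yr = 7.574e+07 m³/yr.
Steady-state CSTR mass balance: W = Q·C + k·V·C, so C = W/(Q + kV).
Q + kV = 7.574e+07 + 5.1·4.8e+06 = 1.002e+08 m³/yr.
C = 1510/1.002e+08 = 1.507e-05 kg/m³ = 0.01507 mg/L = 15.07 µg/L.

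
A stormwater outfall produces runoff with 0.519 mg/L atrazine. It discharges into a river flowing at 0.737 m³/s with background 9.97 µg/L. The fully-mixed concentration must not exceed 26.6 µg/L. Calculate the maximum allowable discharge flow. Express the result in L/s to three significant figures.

9.97 µg/L = 0.00997 mg/L.
26.6 µg/L = 0.0266 mg/L.
Mass balance at complete mixing: C_std·(Q_w + Q_r) = Q_w·C_e + Q_r·C_b.
Rearranging, Q_w = Q_r·(C_std − C_b)/(C_e − C_std) = 0.737·(0.0266 − 0.00997) / (0.519 − 0.0266) = 0.02489 m³/s.
= 24.89 L/s.

24.9 L/s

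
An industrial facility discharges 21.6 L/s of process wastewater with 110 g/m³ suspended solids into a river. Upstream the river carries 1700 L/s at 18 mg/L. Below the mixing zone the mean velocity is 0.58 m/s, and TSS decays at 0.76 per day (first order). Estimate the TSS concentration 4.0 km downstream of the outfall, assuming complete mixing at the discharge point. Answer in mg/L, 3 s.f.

21.6 L/s = 0.0216 m³/s.
1700 L/s = 1.7 m³/s.
After complete mixing, C₀ = (0.0216·110 + 1.7·18) / 1.722 = 19.15 mg/L.
Travel time t = 4000 m / 0.58 m/s = 6897 s = 0.07982 d.
C = 19.15·exp(−0.76·0.07982) = 19.15·0.9411 = 18.03 mg/L.

18.0 mg/L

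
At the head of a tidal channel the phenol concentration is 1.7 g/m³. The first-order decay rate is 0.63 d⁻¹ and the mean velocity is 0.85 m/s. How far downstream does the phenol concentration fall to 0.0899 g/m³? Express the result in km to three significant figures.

343 km

From C = C₀·e^(−kt), t = ln(C₀/C)/k = ln(1.7/0.0899)/0.63 = 2.94/0.63 = 4.666 d.
Distance = v·t = 0.85 m/s × 4.032e+05 s = 3.427e+05 m = 342.7 km.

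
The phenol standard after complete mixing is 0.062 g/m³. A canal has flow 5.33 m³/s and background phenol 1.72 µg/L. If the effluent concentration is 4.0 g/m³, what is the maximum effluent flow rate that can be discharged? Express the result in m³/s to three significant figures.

1.72 µg/L = 0.00172 mg/L.
Mass balance at complete mixing: C_std·(Q_w + Q_r) = Q_w·C_e + Q_r·C_b.
Rearranging, Q_w = Q_r·(C_std − C_b)/(C_e − C_std) = 5.33·(0.062 − 0.00172) / (4 − 0.062) = 0.08159 m³/s.

0.0816 m³/s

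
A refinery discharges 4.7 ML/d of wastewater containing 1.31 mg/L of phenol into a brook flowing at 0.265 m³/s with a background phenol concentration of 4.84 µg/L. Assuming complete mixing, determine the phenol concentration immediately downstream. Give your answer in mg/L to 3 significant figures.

0.227 mg/L

4.7 ML/d = 0.0544 m³/s.
4.84 µg/L = 0.00484 mg/L.
By mass balance at complete mixing, C = (0.0544·1.31 + 0.265·0.00484) / (0.0544 + 0.265) = 0.07254/0.3194 = 0.2271 mg/L.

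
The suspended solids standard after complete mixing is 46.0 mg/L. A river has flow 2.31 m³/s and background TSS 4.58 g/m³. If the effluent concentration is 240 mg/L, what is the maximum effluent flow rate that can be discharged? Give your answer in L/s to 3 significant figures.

493 L/s

Mass balance at complete mixing: C_std·(Q_w + Q_r) = Q_w·C_e + Q_r·C_b.
Rearranging, Q_w = Q_r·(C_std − C_b)/(C_e − C_std) = 2.31·(46 − 4.58) / (240 − 46) = 0.4932 m³/s.
= 493.2 L/s.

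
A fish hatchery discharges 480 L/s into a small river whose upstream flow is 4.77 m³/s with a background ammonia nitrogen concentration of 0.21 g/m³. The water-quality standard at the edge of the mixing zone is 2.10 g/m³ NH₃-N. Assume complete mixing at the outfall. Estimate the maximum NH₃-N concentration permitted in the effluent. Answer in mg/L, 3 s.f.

20.9 mg/L

480 L/s = 0.48 m³/s.
Mass balance: 2.1·5.25 = 0.48·Cₑ + 4.77·0.21.
Cₑ = (11.03 − 1.002) / 0.48 = 20.88 mg/L.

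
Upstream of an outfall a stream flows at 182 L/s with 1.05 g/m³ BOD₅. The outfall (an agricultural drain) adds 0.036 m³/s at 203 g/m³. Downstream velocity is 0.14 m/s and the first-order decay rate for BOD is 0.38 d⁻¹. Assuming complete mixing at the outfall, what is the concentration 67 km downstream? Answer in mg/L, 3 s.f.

4.19 mg/L

182 L/s = 0.182 m³/s.
After complete mixing, C₀ = (0.036·203 + 0.182·1.05) / 0.218 = 34.4 mg/L.
Travel time t = 6.7e+04 m / 0.14 m/s = 4.786e+05 s = 5.539 d.
C = 34.4·exp(−0.38·5.539) = 34.4·0.1219 = 4.192 mg/L.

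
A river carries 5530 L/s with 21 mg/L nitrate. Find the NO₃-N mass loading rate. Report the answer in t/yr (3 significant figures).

5530 L/s = 5.53 m³/s.
Mass flux = Q·C = 5.53 m³/s × 21 g/m³ = 116.1 g/s.
= 116.1 g/s × 31.56 = 3665 t/yr.

3660 t/yr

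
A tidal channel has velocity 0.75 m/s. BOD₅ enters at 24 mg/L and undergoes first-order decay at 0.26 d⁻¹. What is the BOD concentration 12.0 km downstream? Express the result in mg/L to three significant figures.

Travel time t = 12.0 km / 0.75 m/s = 1.2e+04/0.75 = 1.6e+04 s = 0.1852 d.
First-order decay: C = 24·exp(−0.26·0.1852) = 24·0.953 = 22.87 mg/L.

22.9 mg/L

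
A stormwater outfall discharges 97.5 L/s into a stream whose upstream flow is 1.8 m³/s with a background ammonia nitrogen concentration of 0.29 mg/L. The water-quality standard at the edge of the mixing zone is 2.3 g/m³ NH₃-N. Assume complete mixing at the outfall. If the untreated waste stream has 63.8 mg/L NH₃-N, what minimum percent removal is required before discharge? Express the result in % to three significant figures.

38.2 %

97.5 L/s = 0.0975 m³/s.
Mass balance: 2.3·1.897 = 0.0975·Cₑ + 1.8·0.29.
Cₑ = (4.364 − 0.522) / 0.0975 = 39.41 mg/L.
Required removal = 1 − 39.41/63.8 = 38.23 %.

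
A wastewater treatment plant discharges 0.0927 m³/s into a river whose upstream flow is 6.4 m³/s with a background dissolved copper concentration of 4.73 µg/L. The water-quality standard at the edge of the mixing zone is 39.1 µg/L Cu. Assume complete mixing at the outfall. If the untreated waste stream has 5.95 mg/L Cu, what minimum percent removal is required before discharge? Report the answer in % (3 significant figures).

59.5 %

4.73 µg/L = 0.00473 mg/L.
39.1 µg/L = 0.0391 mg/L.
Mass balance: 0.0391·6.493 = 0.0927·Cₑ + 6.4·0.00473.
Cₑ = (0.2539 − 0.03027) / 0.0927 = 2.412 mg/L.
Required removal = 1 − 2.412/5.95 = 59.46 %.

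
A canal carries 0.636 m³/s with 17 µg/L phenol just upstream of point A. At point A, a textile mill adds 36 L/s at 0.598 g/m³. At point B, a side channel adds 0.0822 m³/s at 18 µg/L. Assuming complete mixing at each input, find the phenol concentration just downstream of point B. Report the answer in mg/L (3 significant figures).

17 µg/L = 0.017 mg/L.
36 L/s = 0.036 m³/s.
After input A: C = (0.636·0.017 + 0.036·0.598) / 0.672 = 0.04813 mg/L.
18 µg/L = 0.018 mg/L.
After input B: C = (0.672·0.04813 + 0.0822·0.018) / 0.7542 = 0.04484 mg/L.

0.0448 mg/L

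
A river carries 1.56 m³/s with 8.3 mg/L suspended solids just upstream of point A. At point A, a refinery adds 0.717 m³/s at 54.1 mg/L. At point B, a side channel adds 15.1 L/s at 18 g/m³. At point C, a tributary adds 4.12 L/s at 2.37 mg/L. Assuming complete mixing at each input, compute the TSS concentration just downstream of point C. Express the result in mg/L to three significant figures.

22.7 mg/L

After input A: C = (1.56·8.3 + 0.717·54.1) / 2.277 = 22.72 mg/L.
15.1 L/s = 0.0151 m³/s.
After input B: C = (2.277·22.72 + 0.0151·18) / 2.292 = 22.69 mg/L.
4.12 L/s = 0.00412 m³/s.
After input C: C = (2.292·22.69 + 0.00412·2.37) / 2.296 = 22.65 mg/L.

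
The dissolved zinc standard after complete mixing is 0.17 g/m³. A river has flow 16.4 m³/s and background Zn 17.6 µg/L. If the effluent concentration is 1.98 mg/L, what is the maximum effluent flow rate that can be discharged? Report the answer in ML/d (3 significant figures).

119 ML/d

17.6 µg/L = 0.0176 mg/L.
Mass balance at complete mixing: C_std·(Q_w + Q_r) = Q_w·C_e + Q_r·C_b.
Rearranging, Q_w = Q_r·(C_std − C_b)/(C_e − C_std) = 16.4·(0.17 − 0.0176) / (1.98 − 0.17) = 1.381 m³/s.
= 119.3 ML/d.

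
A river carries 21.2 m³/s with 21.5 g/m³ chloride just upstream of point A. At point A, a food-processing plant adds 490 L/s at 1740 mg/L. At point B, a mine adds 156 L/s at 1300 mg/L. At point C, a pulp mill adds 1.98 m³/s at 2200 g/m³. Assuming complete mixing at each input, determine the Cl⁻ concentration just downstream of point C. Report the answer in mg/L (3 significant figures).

490 L/s = 0.49 m³/s.
After input A: C = (21.2·21.5 + 0.49·1740) / 21.69 = 60.32 mg/L.
156 L/s = 0.156 m³/s.
After input B: C = (21.69·60.32 + 0.156·1300) / 21.85 = 69.18 mg/L.
After input C: C = (21.85·69.18 + 1.98·2200) / 23.83 = 246.3 mg/L.

246 mg/L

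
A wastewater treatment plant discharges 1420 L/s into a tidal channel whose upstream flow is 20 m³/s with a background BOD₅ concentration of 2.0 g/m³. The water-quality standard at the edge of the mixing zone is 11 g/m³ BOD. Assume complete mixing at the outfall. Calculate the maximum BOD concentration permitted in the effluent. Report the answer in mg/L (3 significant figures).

1420 L/s = 1.42 m³/s.
Mass balance: 11·21.42 = 1.42·Cₑ + 20·2.
Cₑ = (235.6 − 40) / 1.42 = 137.8 mg/L.

138 mg/L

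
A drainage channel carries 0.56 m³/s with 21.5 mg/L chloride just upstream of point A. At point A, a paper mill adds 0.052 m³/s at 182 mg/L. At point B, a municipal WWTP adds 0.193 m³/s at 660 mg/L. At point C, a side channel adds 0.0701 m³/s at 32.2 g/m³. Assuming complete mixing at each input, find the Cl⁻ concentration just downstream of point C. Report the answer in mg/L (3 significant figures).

173 mg/L

After input A: C = (0.56·21.5 + 0.052·182) / 0.612 = 35.14 mg/L.
After input B: C = (0.612·35.14 + 0.193·660) / 0.805 = 184.9 mg/L.
After input C: C = (0.805·184.9 + 0.0701·32.2) / 0.8751 = 172.7 mg/L.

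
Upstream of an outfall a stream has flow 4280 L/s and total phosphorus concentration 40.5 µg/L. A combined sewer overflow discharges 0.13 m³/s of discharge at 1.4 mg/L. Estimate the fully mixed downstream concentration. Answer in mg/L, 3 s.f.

0.0806 mg/L

4280 L/s = 4.28 m³/s.
40.5 µg/L = 0.0405 mg/L.
Conservation of mass across the mixing zone: C = (0.13·1.4 + 4.28·0.0405) / (0.13 + 4.28) = 0.3553/4.41 = 0.08058 mg/L.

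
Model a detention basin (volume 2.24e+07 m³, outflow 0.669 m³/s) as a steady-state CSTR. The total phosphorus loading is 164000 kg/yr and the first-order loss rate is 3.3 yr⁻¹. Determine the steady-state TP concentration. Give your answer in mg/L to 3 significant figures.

1.73 mg/L

Outflow Q = 0.669 m³/s × 3.156e+07 s/yr = 2.111e+07 m³/yr.
Steady-state CSTR mass balance: W = Q·C + k·V·C, so C = W/(Q + kV).
Q + kV = 2.111e+07 + 3.3·2.24e+07 = 9.503e+07 m³/yr.
C = 164000/9.503e+07 = 0.001726 kg/m³ = 1.726 mg/L.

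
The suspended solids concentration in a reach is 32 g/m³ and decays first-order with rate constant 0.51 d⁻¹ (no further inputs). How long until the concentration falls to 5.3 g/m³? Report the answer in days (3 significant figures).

t = ln(C₀/C)/k = ln(32/5.3)/0.51 = 1.798/0.51 = 3.526 d.

3.53 d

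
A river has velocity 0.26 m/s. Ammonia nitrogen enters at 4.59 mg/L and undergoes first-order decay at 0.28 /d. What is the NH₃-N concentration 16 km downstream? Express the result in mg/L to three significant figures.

Travel time t = 16 km / 0.26 m/s = 1.6e+04/0.26 = 6.154e+04 s = 0.7123 d.
First-order decay: C = 4.59·exp(−0.28·0.7123) = 4.59·0.8192 = 3.76 mg/L.

3.76 mg/L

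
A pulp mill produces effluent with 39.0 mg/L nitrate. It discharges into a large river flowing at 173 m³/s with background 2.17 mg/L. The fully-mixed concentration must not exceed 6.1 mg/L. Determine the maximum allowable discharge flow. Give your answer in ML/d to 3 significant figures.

Mass balance at complete mixing: C_std·(Q_w + Q_r) = Q_w·C_e + Q_r·C_b.
Rearranging, Q_w = Q_r·(C_std − C_b)/(C_e − C_std) = 173·(6.1 − 2.17) / (39 − 6.1) = 20.67 m³/s.
= 1785 ML/d.

1790 ML/d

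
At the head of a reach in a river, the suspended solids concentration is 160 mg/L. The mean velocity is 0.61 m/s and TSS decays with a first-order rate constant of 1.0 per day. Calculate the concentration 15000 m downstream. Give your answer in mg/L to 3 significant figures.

Travel time t = 15000 m / 0.61 m/s = 1.5e+04/0.61 = 2.459e+04 s = 0.2846 d.
First-order decay: C = 160·exp(−1.0·0.2846) = 160·0.7523 = 120.4 mg/L.

120 mg/L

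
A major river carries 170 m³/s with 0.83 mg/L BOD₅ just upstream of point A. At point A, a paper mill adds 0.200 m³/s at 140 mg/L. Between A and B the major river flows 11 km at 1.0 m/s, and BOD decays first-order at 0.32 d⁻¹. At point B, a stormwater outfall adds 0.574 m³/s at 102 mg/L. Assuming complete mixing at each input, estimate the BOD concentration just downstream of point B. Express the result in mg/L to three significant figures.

After input A: C = (170·0.83 + 0.2·140) / 170.2 = 0.9935 mg/L.
Over the 11 km reach to input B (t = 1.1e+04 s = 0.1273 d), decay gives C = 0.9935·exp(−0.32·0.1273) = 0.9539 mg/L.
After input B: C = (170.2·0.9539 + 0.574·102) / 170.8 = 1.294 mg/L.

1.29 mg/L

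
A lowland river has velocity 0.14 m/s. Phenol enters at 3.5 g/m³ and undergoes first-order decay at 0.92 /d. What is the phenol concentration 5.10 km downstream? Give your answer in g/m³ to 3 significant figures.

Travel time t = 5.10 km / 0.14 m/s = 5100/0.14 = 3.643e+04 s = 0.4216 d.
First-order decay: C = 3.5·exp(−0.92·0.4216) = 3.5·0.6785 = 2.375 g/m³.

2.37 g/m³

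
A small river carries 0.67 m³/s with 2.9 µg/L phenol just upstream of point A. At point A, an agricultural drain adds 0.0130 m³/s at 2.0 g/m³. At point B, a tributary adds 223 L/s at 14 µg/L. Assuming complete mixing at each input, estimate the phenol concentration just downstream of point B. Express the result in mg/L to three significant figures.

0.0343 mg/L

2.9 µg/L = 0.0029 mg/L.
After input A: C = (0.67·0.0029 + 0.013·2) / 0.683 = 0.04091 mg/L.
223 L/s = 0.223 m³/s.
14 µg/L = 0.014 mg/L.
After input B: C = (0.683·0.04091 + 0.223·0.014) / 0.906 = 0.03429 mg/L.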